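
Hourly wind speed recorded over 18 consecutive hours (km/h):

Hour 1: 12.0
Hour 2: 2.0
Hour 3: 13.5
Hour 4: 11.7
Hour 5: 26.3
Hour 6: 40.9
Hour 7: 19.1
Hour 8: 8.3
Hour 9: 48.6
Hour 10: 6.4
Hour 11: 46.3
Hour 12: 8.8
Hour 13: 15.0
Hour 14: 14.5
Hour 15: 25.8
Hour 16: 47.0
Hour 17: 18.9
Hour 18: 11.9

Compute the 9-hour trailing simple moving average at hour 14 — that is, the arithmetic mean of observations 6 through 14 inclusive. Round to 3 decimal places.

Sum of periods 6–14: 40.9 + 19.1 + 8.3 + 48.6 + 6.4 + 46.3 + 8.8 + 15.0 + 14.5 = 207.9
Divide by 9: 207.9 / 9 = 23.100

23.100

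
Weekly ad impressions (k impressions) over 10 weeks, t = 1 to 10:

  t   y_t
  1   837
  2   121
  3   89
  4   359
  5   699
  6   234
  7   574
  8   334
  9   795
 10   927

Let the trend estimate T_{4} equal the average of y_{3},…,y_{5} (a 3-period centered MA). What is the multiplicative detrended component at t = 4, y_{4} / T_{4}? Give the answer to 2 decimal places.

0.94

Trend T_4 = (89 + 359 + 699) / 3 = 1147/3 = 382.3333
Ratio to trend: 359 / 382.3333 = 0.94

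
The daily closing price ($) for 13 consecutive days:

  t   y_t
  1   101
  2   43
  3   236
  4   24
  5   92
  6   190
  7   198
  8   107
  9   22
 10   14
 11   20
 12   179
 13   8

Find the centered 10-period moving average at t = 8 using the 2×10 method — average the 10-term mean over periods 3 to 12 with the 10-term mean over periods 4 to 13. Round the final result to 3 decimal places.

96.800

Sum over 3–12: 236 + 24 + 92 + 190 + 198 + 107 + 22 + 14 + 20 + 179 = 1082
Sum over 4–13: 24 + 92 + 190 + 198 + 107 + 22 + 14 + 20 + 179 + 8 = 854
CMA at t=8 = (1082 + 854) / (2·10) = 1936 / 20 = 96.800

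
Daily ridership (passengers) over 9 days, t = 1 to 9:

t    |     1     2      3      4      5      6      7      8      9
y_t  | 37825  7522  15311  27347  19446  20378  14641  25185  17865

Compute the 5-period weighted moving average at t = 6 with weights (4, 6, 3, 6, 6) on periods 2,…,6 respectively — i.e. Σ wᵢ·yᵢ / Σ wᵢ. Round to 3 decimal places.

Weighted sum: 4·7522 + 6·15311 + 3·27347 + 6·19446 + 6·20378 = 30088 + 91866 + 82041 + 116676 + 122268 = 442939
Weight total: 4 + 6 + 3 + 6 + 6 = 25
WMA = 442939 / 25 = 17717.560

17717.560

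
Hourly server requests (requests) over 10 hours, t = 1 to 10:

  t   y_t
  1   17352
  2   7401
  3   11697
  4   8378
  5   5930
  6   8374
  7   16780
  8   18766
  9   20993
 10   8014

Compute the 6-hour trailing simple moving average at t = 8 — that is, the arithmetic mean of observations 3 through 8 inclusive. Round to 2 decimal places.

11654.17

Sum of periods 3–8: 11697 + 8378 + 5930 + 8374 + 16780 + 18766 = 69925
Divide by 6: 69925 / 6 = 11654.17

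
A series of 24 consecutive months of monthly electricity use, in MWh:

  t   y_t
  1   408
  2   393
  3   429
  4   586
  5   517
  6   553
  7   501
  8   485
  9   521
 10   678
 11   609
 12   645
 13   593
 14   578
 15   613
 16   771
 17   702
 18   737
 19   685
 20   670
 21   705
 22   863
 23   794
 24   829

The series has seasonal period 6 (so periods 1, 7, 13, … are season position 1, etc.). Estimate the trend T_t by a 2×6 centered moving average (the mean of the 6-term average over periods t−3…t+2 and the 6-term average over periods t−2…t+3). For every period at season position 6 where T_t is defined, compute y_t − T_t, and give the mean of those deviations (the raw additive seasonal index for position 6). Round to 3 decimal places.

33.278

Season position 6 occurs at t = 6, 12, 18 (where T_t is defined).
t=6: T_6 = 519.50000; y_6 − T_6 = 553 − 519.50000 = 33.50000
t=12: T_12 = 611.66667; y_12 − T_12 = 645 − 611.66667 = 33.33333
t=18: T_18 = 704.00000; y_18 − T_18 = 737 − 704.00000 = 33.00000
Mean deviation: (33.50000 + 33.33333 + 33.00000) / 3 = 33.278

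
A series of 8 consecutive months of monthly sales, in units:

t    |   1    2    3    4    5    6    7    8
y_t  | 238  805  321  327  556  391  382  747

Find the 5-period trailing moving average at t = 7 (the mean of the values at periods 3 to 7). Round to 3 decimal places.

Sum of periods 3–7: 321 + 327 + 556 + 391 + 382 = 1977
Divide by 5: 1977 / 5 = 395.400

395.400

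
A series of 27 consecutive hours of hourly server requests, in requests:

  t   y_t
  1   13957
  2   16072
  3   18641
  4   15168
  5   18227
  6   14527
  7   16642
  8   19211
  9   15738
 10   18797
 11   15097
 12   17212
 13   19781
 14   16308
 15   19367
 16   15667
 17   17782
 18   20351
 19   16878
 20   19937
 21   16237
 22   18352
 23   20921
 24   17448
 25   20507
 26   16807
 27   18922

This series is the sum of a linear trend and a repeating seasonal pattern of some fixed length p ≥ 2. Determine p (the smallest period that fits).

First differences y_{t+1} − y_t: 2115, 2569, -3473, 3059, -3700, 2115, 2569, -3473, 3059, -3700, 2115, 2569, …
The difference pattern repeats every 5 terms and not for any smaller step, so p = 5.

5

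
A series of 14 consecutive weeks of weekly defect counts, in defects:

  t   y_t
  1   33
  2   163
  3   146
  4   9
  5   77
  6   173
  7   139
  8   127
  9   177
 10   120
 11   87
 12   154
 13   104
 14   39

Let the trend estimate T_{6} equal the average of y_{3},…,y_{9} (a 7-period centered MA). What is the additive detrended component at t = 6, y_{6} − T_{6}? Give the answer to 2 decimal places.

Trend T_6 = (146 + 9 + 77 + 173 + 139 + 127 + 177) / 7 = 848/7 = 121.1429
Detrended value: 173 − 121.1429 = 51.86

51.86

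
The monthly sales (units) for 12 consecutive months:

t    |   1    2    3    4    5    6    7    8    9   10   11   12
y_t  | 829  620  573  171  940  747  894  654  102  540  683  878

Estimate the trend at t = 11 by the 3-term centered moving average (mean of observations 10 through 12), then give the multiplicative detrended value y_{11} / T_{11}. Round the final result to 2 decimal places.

Trend T_11 = (540 + 683 + 878) / 3 = 2101/3 = 700.3333
Ratio to trend: 683 / 700.3333 = 0.98

0.98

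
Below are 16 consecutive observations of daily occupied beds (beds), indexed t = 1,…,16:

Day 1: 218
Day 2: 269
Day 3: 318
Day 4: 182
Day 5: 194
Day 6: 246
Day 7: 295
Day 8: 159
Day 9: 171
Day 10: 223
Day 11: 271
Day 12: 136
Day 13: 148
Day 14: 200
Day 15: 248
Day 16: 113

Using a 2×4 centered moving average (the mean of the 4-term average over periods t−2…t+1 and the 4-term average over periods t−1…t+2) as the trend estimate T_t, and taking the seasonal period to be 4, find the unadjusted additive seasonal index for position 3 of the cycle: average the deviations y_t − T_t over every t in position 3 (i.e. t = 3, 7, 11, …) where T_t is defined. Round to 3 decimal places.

Season position 3 occurs at t = 3, 7, 11 (where T_t is defined).
t=3: T_3 = 243.75000; y_3 − T_3 = 318 − 243.75000 = 74.25000
t=7: T_7 = 220.62500; y_7 − T_7 = 295 − 220.62500 = 74.37500
t=11: T_11 = 197.37500; y_11 − T_11 = 271 − 197.37500 = 73.62500
Mean deviation: (74.25000 + 74.37500 + 73.62500) / 3 = 74.083

74.083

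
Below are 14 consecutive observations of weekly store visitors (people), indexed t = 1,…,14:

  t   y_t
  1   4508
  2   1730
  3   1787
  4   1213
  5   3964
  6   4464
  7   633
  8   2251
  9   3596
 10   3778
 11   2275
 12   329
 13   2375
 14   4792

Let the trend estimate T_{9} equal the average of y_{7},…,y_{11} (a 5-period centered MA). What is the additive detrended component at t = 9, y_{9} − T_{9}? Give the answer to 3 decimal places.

1089.400

Trend T_9 = (633 + 2251 + 3596 + 3778 + 2275) / 5 = 12533/5 = 2506.60000
Detrended value: 3596 − 2506.60000 = 1089.400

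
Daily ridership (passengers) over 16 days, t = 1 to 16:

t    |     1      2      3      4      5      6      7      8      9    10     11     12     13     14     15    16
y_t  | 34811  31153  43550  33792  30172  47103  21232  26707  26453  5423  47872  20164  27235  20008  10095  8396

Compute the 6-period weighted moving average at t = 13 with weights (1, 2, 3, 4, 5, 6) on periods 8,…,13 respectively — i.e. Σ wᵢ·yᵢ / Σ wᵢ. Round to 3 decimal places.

26266.667

Weighted sum: 1·26707 + 2·26453 + 3·5423 + 4·47872 + 5·20164 + 6·27235 = 26707 + 52906 + 16269 + 191488 + 100820 + 163410 = 551600
Weight total: 1 + 2 + 3 + 4 + 5 + 6 = 21
WMA = 551600 / 21 = 26266.667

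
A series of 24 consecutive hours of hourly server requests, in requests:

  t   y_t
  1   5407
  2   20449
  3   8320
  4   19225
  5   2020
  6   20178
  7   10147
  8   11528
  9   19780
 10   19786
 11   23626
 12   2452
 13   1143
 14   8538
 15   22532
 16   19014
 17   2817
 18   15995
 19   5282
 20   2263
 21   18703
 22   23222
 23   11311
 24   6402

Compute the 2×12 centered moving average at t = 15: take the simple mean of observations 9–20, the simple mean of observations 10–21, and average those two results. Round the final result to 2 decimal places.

Sum over 9–20: 19780 + 19786 + 23626 + 2452 + 1143 + 8538 + 22532 + 19014 + 2817 + 15995 + 5282 + 2263 = 143228
Sum over 10–21: 19786 + 23626 + 2452 + 1143 + 8538 + 22532 + 19014 + 2817 + 15995 + 5282 + 2263 + 18703 = 142151
CMA at t=15 = (143228 + 142151) / (2·12) = 285379 / 24 = 11890.79

11890.79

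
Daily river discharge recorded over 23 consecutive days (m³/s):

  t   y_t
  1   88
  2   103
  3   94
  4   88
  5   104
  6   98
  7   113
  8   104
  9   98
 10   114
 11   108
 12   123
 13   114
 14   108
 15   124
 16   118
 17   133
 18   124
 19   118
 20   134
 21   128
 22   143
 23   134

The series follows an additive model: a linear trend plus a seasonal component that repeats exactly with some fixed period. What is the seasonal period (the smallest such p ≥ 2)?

First differences y_{t+1} − y_t: 15, -9, -6, 16, -6, 15, -9, -6, 16, -6, 15, -9, …
The difference pattern repeats every 5 terms and not for any smaller step, so p = 5.

5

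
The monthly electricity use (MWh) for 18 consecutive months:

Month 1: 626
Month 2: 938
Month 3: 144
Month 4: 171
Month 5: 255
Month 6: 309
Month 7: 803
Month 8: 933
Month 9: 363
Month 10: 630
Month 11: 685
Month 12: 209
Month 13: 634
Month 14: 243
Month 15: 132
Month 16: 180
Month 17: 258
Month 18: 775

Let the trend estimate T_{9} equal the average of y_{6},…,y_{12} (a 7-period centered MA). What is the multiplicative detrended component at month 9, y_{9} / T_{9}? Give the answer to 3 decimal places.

Trend T_9 = (309 + 803 + 933 + 363 + 630 + 685 + 209) / 7 = 3932/7 = 561.71429
Ratio to trend: 363 / 561.71429 = 0.646

0.646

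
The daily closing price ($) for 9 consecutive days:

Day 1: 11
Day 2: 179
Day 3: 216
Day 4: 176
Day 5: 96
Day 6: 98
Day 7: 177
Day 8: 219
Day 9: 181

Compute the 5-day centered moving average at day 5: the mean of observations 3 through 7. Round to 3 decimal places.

152.600

Sum of periods 3–7: 216 + 176 + 96 + 98 + 177 = 763
Divide by 5: 763 / 5 = 152.600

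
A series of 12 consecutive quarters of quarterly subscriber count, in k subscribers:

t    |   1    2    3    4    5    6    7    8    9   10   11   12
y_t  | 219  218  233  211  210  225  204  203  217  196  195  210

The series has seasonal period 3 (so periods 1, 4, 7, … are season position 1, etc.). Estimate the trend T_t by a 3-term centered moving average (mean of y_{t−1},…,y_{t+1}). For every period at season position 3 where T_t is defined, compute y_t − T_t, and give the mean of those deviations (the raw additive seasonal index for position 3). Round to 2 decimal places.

12.00

Season position 3 occurs at t = 3, 6, 9 (where T_t is defined).
t=3: T_3 = 220.6667; y_3 − T_3 = 233 − 220.6667 = 12.3333
t=6: T_6 = 213.0000; y_6 − T_6 = 225 − 213.0000 = 12.0000
t=9: T_9 = 205.3333; y_9 − T_9 = 217 − 205.3333 = 11.6667
Mean deviation: (12.3333 + 12.0000 + 11.6667) / 3 = 12.00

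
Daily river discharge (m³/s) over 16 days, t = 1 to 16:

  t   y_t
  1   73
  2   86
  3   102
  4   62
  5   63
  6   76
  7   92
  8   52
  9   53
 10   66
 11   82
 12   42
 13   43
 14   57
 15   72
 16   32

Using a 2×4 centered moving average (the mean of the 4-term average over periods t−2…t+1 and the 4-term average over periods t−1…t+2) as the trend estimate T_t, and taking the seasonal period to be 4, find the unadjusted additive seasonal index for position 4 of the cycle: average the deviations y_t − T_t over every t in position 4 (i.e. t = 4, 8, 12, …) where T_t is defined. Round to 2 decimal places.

-15.04

Season position 4 occurs at t = 4, 8, 12 (where T_t is defined).
t=4: T_4 = 77.0000; y_4 − T_4 = 62 − 77.0000 = -15.0000
t=8: T_8 = 67.0000; y_8 − T_8 = 52 − 67.0000 = -15.0000
t=12: T_12 = 57.1250; y_12 − T_12 = 42 − 57.1250 = -15.1250
Mean deviation: (-15.0000 + -15.0000 + -15.1250) / 3 = -15.04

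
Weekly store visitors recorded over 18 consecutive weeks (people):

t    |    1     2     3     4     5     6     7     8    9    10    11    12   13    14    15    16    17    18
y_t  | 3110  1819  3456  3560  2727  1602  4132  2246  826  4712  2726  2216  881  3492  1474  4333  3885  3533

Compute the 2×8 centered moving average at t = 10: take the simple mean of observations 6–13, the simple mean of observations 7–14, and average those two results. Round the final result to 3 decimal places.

2535.750

Sum over 6–13: 1602 + 4132 + 2246 + 826 + 4712 + 2726 + 2216 + 881 = 19341
Sum over 7–14: 4132 + 2246 + 826 + 4712 + 2726 + 2216 + 881 + 3492 = 21231
CMA at t=10 = (19341 + 21231) / (2·8) = 40572 / 16 = 2535.750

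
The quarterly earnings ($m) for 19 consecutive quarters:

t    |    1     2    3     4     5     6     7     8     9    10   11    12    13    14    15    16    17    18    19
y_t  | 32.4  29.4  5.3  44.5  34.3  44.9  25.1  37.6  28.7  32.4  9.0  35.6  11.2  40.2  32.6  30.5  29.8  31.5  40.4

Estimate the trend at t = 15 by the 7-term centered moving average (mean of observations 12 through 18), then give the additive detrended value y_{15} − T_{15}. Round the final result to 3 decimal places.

2.400

Trend T_15 = (35.6 + 11.2 + 40.2 + 32.6 + 30.5 + 29.8 + 31.5) / 7 = 211.4/7 = 30.20000
Detrended value: 32.6 − 30.20000 = 2.400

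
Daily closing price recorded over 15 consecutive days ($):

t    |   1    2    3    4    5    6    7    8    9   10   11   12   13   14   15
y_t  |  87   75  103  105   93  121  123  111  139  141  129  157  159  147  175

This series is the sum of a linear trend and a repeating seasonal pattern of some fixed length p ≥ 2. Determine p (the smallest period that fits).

First differences y_{t+1} − y_t: -12, 28, 2, -12, 28, 2, -12, 28, …
The difference pattern repeats every 3 terms and not for any smaller step, so p = 3.

3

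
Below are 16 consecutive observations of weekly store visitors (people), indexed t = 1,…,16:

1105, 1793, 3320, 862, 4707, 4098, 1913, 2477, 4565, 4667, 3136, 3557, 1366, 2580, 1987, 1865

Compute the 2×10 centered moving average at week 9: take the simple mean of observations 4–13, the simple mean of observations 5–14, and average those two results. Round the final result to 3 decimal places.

Sum over 4–13: 862 + 4707 + 4098 + 1913 + 2477 + 4565 + 4667 + 3136 + 3557 + 1366 = 31348
Sum over 5–14: 4707 + 4098 + 1913 + 2477 + 4565 + 4667 + 3136 + 3557 + 1366 + 2580 = 33066
CMA at t=9 = (31348 + 33066) / (2·10) = 64414 / 20 = 3220.700

3220.700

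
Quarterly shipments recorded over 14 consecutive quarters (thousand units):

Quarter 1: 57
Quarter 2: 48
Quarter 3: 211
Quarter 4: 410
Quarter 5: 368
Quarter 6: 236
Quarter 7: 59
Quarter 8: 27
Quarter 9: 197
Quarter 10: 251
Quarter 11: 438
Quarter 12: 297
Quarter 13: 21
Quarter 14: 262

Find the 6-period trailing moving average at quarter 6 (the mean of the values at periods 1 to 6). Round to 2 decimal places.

Sum of periods 1–6: 57 + 48 + 211 + 410 + 368 + 236 = 1330
Divide by 6: 1330 / 6 = 221.67

221.67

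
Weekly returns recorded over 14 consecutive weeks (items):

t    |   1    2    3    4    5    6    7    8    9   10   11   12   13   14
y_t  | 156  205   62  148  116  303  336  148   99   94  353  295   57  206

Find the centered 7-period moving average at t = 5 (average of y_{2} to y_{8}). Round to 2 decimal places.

Sum of periods 2–8: 205 + 62 + 148 + 116 + 303 + 336 + 148 = 1318
Divide by 7: 1318 / 7 = 188.29

188.29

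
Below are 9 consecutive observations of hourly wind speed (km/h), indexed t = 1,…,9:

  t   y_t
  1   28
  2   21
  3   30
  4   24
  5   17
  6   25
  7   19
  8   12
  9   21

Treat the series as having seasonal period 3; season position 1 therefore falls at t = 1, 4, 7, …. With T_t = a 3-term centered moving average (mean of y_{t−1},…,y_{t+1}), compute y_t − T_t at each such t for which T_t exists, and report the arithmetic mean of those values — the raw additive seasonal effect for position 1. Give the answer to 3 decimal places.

0.333

Season position 1 occurs at t = 4, 7 (where T_t is defined).
t=4: T_4 = 23.66667; y_4 − T_4 = 24 − 23.66667 = 0.33333
t=7: T_7 = 18.66667; y_7 − T_7 = 19 − 18.66667 = 0.33333
Mean deviation: (0.33333 + 0.33333) / 2 = 0.333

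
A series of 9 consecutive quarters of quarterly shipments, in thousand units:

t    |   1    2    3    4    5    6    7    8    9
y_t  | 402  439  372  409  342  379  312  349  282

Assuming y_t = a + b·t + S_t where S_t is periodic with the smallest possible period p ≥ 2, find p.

First differences y_{t+1} − y_t: 37, -67, 37, -67, 37, -67, …
The difference pattern repeats every 2 terms and not for any smaller step, so p = 2.

2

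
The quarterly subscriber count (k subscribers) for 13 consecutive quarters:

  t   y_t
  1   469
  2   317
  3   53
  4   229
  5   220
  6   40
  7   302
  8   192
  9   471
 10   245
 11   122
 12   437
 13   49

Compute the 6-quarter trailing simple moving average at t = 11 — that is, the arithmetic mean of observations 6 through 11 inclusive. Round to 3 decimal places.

228.667

Sum of periods 6–11: 40 + 302 + 192 + 471 + 245 + 122 = 1372
Divide by 6: 1372 / 6 = 228.667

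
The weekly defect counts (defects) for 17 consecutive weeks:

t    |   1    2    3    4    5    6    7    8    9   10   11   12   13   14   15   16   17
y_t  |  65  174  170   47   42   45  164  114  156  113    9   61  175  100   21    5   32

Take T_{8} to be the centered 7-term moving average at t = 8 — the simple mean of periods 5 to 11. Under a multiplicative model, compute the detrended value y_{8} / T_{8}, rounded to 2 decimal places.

1.24

Trend T_8 = (42 + 45 + 164 + 114 + 156 + 113 + 9) / 7 = 643/7 = 91.8571
Ratio to trend: 114 / 91.8571 = 1.24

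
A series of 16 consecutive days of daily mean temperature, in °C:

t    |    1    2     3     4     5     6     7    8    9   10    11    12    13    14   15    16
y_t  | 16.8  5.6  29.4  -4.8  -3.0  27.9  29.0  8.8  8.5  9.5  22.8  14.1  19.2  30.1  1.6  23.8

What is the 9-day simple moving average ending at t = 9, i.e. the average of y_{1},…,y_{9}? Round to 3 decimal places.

Sum of periods 1–9: 16.8 + 5.6 + 29.4 + (-4.8) + (-3.0) + 27.9 + 29.0 + 8.8 + 8.5 = 118.2
Divide by 9: 118.2 / 9 = 13.133

13.133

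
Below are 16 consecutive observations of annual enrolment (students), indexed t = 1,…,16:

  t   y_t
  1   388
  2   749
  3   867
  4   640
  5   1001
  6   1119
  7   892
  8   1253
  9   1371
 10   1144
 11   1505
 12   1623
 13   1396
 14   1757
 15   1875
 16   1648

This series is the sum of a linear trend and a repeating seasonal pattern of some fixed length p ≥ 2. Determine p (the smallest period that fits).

3

First differences y_{t+1} − y_t: 361, 118, -227, 361, 118, -227, 361, 118, …
The difference pattern repeats every 3 terms and not for any smaller step, so p = 3.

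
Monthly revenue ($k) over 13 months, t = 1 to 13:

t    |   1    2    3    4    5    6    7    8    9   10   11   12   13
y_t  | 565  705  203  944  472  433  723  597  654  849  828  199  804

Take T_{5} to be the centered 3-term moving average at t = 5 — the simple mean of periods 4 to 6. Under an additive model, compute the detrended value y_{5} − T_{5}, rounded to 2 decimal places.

-144.33

Trend T_5 = (944 + 472 + 433) / 3 = 1849/3 = 616.3333
Detrended value: 472 − 616.3333 = -144.33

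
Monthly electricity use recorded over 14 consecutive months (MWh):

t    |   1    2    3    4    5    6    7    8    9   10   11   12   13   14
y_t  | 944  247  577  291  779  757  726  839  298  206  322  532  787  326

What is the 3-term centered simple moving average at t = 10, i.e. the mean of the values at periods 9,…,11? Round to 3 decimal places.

275.333

Sum of periods 9–11: 298 + 206 + 322 = 826
Divide by 3: 826 / 3 = 275.333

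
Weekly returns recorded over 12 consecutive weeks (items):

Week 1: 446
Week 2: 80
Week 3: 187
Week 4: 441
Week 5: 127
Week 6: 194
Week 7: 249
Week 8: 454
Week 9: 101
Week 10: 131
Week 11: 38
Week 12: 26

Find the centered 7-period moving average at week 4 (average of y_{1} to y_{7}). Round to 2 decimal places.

Sum of periods 1–7: 446 + 80 + 187 + 441 + 127 + 194 + 249 = 1724
Divide by 7: 1724 / 7 = 246.29

246.29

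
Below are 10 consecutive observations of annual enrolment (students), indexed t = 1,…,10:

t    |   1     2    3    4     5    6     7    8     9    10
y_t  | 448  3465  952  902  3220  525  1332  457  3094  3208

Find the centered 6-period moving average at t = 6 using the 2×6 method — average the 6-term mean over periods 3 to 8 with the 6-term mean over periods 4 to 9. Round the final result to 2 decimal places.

Sum over 3–8: 952 + 902 + 3220 + 525 + 1332 + 457 = 7388
Sum over 4–9: 902 + 3220 + 525 + 1332 + 457 + 3094 = 9530
CMA at t=6 = (7388 + 9530) / (2·6) = 16918 / 12 = 1409.83

1409.83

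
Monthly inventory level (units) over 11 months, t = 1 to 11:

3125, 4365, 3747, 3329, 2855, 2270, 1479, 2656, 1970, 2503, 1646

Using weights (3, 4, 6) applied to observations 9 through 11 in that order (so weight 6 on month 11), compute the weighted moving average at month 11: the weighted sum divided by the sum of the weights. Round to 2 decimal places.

1984.46

Weighted sum: 3·1970 + 4·2503 + 6·1646 = 5910 + 10012 + 9876 = 25798
Weight total: 3 + 4 + 6 = 13
WMA = 25798 / 13 = 1984.46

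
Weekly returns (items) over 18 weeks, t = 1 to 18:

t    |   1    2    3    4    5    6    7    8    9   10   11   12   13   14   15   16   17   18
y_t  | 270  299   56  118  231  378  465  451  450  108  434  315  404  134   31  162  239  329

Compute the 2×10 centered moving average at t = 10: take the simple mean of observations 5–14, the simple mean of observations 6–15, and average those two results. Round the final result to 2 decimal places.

Sum over 5–14: 231 + 378 + 465 + 451 + 450 + 108 + 434 + 315 + 404 + 134 = 3370
Sum over 6–15: 378 + 465 + 451 + 450 + 108 + 434 + 315 + 404 + 134 + 31 = 3170
CMA at t=10 = (3370 + 3170) / (2·10) = 6540 / 20 = 327.00

327.00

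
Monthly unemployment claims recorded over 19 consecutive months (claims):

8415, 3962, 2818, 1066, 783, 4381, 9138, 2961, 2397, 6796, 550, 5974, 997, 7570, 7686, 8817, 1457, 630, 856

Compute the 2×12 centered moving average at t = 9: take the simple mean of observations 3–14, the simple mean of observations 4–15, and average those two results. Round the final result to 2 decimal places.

Sum over 3–14: 2818 + 1066 + 783 + 4381 + 9138 + 2961 + 2397 + 6796 + 550 + 5974 + 997 + 7570 = 45431
Sum over 4–15: 1066 + 783 + 4381 + 9138 + 2961 + 2397 + 6796 + 550 + 5974 + 997 + 7570 + 7686 = 50299
CMA at t=9 = (45431 + 50299) / (2·12) = 95730 / 24 = 3988.75

3988.75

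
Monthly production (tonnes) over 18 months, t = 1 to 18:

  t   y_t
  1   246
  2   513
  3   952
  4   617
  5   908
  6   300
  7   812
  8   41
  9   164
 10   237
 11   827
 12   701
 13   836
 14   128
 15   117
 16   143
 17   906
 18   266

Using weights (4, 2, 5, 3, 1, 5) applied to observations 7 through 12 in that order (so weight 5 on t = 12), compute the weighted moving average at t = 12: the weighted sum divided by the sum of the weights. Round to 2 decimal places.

Weighted sum: 4·812 + 2·41 + 5·164 + 3·237 + 1·827 + 5·701 = 3248 + 82 + 820 + 711 + 827 + 3505 = 9193
Weight total: 4 + 2 + 5 + 3 + 1 + 5 = 20
WMA = 9193 / 20 = 459.65

459.65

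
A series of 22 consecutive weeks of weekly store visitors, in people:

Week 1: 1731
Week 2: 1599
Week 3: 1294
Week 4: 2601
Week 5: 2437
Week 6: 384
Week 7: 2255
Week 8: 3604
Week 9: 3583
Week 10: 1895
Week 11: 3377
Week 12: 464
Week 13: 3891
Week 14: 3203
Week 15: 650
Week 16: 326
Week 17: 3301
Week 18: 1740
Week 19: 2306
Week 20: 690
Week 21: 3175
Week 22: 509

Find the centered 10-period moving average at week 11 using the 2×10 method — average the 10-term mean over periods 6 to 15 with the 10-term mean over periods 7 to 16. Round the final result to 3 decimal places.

2327.700

Sum over 6–15: 384 + 2255 + 3604 + 3583 + 1895 + 3377 + 464 + 3891 + 3203 + 650 = 23306
Sum over 7–16: 2255 + 3604 + 3583 + 1895 + 3377 + 464 + 3891 + 3203 + 650 + 326 = 23248
CMA at t=11 = (23306 + 23248) / (2·10) = 46554 / 20 = 2327.700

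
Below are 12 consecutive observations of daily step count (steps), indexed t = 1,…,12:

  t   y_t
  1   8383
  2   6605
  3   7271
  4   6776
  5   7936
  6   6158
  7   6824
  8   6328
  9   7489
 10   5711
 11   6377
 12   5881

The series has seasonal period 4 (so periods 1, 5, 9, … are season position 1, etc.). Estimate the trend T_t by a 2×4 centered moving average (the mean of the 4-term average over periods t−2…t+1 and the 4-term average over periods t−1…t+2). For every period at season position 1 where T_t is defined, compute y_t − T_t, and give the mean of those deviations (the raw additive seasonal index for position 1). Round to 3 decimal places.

Season position 1 occurs at t = 5, 9 (where T_t is defined).
t=5: T_5 = 6979.37500; y_5 − T_5 = 7936 − 6979.37500 = 956.62500
t=9: T_9 = 6532.12500; y_9 − T_9 = 7489 − 6532.12500 = 956.87500
Mean deviation: (956.62500 + 956.87500) / 2 = 956.750

956.750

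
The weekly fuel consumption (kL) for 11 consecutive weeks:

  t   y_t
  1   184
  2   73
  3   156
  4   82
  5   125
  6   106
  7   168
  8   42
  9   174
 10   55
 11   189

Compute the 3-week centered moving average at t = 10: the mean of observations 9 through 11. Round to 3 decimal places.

139.333

Sum of periods 9–11: 174 + 55 + 189 = 418
Divide by 3: 418 / 3 = 139.333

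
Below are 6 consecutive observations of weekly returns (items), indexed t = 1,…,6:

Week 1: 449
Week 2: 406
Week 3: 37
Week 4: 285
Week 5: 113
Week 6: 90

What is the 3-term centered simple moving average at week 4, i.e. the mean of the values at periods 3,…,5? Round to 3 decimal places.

145.000

Sum of periods 3–5: 37 + 285 + 113 = 435
Divide by 3: 435 / 3 = 145.000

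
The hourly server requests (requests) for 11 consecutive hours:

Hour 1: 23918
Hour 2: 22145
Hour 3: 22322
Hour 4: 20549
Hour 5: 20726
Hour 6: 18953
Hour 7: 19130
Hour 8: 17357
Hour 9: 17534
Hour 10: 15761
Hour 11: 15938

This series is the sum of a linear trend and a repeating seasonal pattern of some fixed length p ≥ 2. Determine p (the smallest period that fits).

First differences y_{t+1} − y_t: -1773, 177, -1773, 177, -1773, 177, …
The difference pattern repeats every 2 terms and not for any smaller step, so p = 2.

2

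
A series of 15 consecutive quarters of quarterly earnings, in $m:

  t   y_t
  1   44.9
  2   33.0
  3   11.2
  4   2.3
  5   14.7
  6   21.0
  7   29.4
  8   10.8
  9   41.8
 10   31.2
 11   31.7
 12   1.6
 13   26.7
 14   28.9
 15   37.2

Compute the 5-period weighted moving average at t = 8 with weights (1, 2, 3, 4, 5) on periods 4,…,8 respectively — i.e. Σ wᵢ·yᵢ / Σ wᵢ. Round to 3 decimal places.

Weighted sum: 1·2.3 + 2·14.7 + 3·21.0 + 4·29.4 + 5·10.8 = 2.3 + 29.4 + 63.0 + 117.6 + 54.0 = 266.3
Weight total: 1 + 2 + 3 + 4 + 5 = 15
WMA = 266.3 / 15 = 17.753

17.753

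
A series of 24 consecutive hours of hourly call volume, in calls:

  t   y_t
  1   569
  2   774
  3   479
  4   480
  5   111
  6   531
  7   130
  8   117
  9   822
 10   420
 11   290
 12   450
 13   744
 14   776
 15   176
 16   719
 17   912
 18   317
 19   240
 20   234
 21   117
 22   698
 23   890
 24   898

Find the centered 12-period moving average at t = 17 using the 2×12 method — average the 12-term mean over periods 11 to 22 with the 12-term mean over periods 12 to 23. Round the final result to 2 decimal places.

497.75

Sum over 11–22: 290 + 450 + 744 + 776 + 176 + 719 + 912 + 317 + 240 + 234 + 117 + 698 = 5673
Sum over 12–23: 450 + 744 + 776 + 176 + 719 + 912 + 317 + 240 + 234 + 117 + 698 + 890 = 6273
CMA at t=17 = (5673 + 6273) / (2·12) = 11946 / 24 = 497.75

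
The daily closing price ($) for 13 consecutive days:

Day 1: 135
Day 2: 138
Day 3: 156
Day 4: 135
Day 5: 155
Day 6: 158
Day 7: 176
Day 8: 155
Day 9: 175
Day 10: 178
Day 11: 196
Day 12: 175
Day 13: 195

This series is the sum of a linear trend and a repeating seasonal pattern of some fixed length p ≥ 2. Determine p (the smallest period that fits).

4

First differences y_{t+1} − y_t: 3, 18, -21, 20, 3, 18, -21, 20, 3, 18, …
The difference pattern repeats every 4 terms and not for any smaller step, so p = 4.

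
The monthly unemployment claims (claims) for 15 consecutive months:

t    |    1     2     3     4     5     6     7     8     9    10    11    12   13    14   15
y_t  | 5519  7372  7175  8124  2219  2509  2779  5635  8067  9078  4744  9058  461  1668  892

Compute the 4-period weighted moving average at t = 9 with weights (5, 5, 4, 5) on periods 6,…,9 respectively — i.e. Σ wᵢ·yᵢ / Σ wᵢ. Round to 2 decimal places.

4700.79

Weighted sum: 5·2509 + 5·2779 + 4·5635 + 5·8067 = 12545 + 13895 + 22540 + 40335 = 89315
Weight total: 5 + 5 + 4 + 5 = 19
WMA = 89315 / 19 = 4700.79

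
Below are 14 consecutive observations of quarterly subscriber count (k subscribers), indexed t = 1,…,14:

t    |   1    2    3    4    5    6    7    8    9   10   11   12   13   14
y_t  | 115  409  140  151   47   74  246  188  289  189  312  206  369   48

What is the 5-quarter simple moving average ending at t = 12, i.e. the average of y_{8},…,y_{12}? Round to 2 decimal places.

236.80

Sum of periods 8–12: 188 + 289 + 189 + 312 + 206 = 1184
Divide by 5: 1184 / 5 = 236.80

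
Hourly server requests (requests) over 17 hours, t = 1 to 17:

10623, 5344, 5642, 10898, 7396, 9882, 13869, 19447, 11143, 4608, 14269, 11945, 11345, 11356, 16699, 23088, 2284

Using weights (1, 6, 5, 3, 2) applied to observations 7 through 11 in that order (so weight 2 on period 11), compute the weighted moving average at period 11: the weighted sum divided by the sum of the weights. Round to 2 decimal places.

Weighted sum: 1·13869 + 6·19447 + 5·11143 + 3·4608 + 2·14269 = 13869 + 116682 + 55715 + 13824 + 28538 = 228628
Weight total: 1 + 6 + 5 + 3 + 2 = 17
WMA = 228628 / 17 = 13448.71

13448.71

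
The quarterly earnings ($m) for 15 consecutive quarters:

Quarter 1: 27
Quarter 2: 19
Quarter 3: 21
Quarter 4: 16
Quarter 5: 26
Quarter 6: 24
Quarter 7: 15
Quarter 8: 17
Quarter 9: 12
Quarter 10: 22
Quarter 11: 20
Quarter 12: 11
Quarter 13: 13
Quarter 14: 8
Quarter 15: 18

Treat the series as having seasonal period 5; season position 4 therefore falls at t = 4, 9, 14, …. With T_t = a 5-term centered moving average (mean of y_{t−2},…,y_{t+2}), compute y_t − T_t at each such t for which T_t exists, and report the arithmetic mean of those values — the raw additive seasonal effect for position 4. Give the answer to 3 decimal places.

-5.200

Season position 4 occurs at t = 4, 9 (where T_t is defined).
t=4: T_4 = 21.20000; y_4 − T_4 = 16 − 21.20000 = -5.20000
t=9: T_9 = 17.20000; y_9 − T_9 = 12 − 17.20000 = -5.20000
Mean deviation: (-5.20000 + -5.20000) / 2 = -5.200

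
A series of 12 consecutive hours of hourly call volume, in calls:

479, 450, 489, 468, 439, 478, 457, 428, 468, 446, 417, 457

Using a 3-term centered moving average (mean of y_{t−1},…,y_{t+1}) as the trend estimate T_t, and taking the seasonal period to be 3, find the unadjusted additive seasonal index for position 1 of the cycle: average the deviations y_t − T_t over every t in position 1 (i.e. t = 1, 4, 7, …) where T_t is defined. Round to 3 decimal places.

Season position 1 occurs at t = 4, 7, 10 (where T_t is defined).
t=4: T_4 = 465.33333; y_4 − T_4 = 468 − 465.33333 = 2.66667
t=7: T_7 = 454.33333; y_7 − T_7 = 457 − 454.33333 = 2.66667
t=10: T_10 = 443.66667; y_10 − T_10 = 446 − 443.66667 = 2.33333
Mean deviation: (2.66667 + 2.66667 + 2.33333) / 3 = 2.556

2.556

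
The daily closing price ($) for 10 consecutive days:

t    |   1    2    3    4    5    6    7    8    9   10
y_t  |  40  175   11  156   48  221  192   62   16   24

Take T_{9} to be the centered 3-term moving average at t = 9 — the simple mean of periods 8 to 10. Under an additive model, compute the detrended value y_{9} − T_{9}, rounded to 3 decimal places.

-18.000

Trend T_9 = (62 + 16 + 24) / 3 = 102/3 = 34.00000
Detrended value: 16 − 34.00000 = -18.000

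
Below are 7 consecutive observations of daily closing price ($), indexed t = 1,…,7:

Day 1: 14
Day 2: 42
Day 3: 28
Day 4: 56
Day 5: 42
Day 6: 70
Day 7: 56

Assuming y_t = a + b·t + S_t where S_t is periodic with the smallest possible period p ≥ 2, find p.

First differences y_{t+1} − y_t: 28, -14, 28, -14, 28, -14, …
The difference pattern repeats every 2 terms and not for any smaller step, so p = 2.

2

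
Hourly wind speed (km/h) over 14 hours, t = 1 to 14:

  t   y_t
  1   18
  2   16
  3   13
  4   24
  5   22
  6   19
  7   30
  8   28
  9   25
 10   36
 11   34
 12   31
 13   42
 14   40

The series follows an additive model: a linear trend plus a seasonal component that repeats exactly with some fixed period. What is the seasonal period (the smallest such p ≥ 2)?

3

First differences y_{t+1} − y_t: -2, -3, 11, -2, -3, 11, -2, -3, …
The difference pattern repeats every 3 terms and not for any smaller step, so p = 3.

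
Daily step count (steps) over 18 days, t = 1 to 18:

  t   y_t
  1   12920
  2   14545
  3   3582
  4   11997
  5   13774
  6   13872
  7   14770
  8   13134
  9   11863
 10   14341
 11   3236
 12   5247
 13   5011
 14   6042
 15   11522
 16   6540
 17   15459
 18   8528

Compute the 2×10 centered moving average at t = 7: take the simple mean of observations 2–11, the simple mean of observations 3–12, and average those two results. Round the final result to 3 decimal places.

11046.500

Sum over 2–11: 14545 + 3582 + 11997 + 13774 + 13872 + 14770 + 13134 + 11863 + 14341 + 3236 = 115114
Sum over 3–12: 3582 + 11997 + 13774 + 13872 + 14770 + 13134 + 11863 + 14341 + 3236 + 5247 = 105816
CMA at t=7 = (115114 + 105816) / (2·10) = 220930 / 20 = 11046.500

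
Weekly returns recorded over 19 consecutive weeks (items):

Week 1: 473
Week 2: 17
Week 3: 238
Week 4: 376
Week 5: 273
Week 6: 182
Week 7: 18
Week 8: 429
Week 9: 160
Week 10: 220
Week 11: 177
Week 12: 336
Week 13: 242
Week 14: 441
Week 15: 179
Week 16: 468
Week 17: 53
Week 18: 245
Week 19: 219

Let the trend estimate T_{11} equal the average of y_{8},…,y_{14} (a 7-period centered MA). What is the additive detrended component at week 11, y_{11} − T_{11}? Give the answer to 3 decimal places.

Trend T_11 = (429 + 160 + 220 + 177 + 336 + 242 + 441) / 7 = 2005/7 = 286.42857
Detrended value: 177 − 286.42857 = -109.429

-109.429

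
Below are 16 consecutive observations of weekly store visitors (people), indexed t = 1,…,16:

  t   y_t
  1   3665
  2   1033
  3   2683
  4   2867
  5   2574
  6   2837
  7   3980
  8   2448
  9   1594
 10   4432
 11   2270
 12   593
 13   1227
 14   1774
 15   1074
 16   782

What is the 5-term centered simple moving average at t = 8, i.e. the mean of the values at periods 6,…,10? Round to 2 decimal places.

Sum of periods 6–10: 2837 + 3980 + 2448 + 1594 + 4432 = 15291
Divide by 5: 15291 / 5 = 3058.20

3058.20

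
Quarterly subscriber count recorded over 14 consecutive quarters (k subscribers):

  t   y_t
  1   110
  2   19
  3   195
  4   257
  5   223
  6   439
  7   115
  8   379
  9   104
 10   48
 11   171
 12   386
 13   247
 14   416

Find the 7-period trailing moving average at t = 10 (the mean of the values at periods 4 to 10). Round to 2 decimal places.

Sum of periods 4–10: 257 + 223 + 439 + 115 + 379 + 104 + 48 = 1565
Divide by 7: 1565 / 7 = 223.57

223.57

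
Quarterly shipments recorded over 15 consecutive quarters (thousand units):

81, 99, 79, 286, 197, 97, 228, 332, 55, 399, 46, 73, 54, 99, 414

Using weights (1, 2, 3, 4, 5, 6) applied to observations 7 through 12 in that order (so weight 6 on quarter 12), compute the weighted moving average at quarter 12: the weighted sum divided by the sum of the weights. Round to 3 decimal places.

158.143

Weighted sum: 1·228 + 2·332 + 3·55 + 4·399 + 5·46 + 6·73 = 228 + 664 + 165 + 1596 + 230 + 438 = 3321
Weight total: 1 + 2 + 3 + 4 + 5 + 6 = 21
WMA = 3321 / 21 = 158.143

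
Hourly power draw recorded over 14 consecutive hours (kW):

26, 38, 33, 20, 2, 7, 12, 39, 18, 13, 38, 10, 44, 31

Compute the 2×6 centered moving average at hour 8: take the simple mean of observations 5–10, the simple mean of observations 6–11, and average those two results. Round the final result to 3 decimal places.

18.167

Sum over 5–10: 2 + 7 + 12 + 39 + 18 + 13 = 91
Sum over 6–11: 7 + 12 + 39 + 18 + 13 + 38 = 127
CMA at t=8 = (91 + 127) / (2·6) = 218 / 12 = 18.167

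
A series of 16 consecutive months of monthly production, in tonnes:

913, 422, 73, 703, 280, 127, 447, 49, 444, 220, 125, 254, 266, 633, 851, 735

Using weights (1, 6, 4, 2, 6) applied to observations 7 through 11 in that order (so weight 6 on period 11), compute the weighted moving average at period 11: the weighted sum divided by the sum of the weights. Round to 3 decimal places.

195.105

Weighted sum: 1·447 + 6·49 + 4·444 + 2·220 + 6·125 = 447 + 294 + 1776 + 440 + 750 = 3707
Weight total: 1 + 6 + 4 + 2 + 6 = 19
WMA = 3707 / 19 = 195.105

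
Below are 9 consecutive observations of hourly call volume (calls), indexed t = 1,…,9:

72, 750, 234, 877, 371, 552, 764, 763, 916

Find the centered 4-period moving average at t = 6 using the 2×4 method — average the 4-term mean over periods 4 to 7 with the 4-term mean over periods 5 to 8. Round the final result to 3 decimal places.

Sum over 4–7: 877 + 371 + 552 + 764 = 2564
Sum over 5–8: 371 + 552 + 764 + 763 = 2450
CMA at t=6 = (2564 + 2450) / (2·4) = 5014 / 8 = 626.750

626.750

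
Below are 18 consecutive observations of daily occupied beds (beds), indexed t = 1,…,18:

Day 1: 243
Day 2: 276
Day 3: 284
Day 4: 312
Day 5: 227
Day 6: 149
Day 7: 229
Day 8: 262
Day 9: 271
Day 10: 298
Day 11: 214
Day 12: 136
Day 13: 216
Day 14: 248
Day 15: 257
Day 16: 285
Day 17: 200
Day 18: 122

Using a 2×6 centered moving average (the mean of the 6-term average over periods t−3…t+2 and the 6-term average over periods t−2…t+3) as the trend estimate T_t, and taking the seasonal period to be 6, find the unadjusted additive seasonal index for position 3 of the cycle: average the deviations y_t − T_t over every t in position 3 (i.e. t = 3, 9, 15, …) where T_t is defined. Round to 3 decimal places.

34.708

Season position 3 occurs at t = 9, 15 (where T_t is defined).
t=9: T_9 = 236.08333; y_9 − T_9 = 271 − 236.08333 = 34.91667
t=15: T_15 = 222.50000; y_15 − T_15 = 257 − 222.50000 = 34.50000
Mean deviation: (34.91667 + 34.50000) / 2 = 34.708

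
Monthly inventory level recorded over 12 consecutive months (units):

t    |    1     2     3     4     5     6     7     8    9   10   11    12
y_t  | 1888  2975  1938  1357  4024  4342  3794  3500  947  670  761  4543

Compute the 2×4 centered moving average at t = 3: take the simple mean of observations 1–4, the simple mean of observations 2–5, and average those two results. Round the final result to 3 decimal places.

2306.500

Sum over 1–4: 1888 + 2975 + 1938 + 1357 = 8158
Sum over 2–5: 2975 + 1938 + 1357 + 4024 = 10294
CMA at t=3 = (8158 + 10294) / (2·4) = 18452 / 8 = 2306.500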